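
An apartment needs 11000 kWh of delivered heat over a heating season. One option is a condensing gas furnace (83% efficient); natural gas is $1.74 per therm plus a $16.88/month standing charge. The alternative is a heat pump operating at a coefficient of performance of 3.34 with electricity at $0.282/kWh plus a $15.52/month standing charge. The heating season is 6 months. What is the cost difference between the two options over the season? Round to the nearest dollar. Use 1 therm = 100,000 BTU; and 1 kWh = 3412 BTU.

$134

Heat load = 11000 kWh × 3412 = 37,532,000 BTU
Gas: input = 37,532,000 / 0.83 = 45,219,277 BTU = 452.2 therm → 452.2 × $1.74 = $786.82; + 6 × $16.88 standing = $888.10
Heat pump: 37,532,000 BTU / 3412 = 11,000 kWh heat; / 3.34 = 3,293 kWh in → × $0.282 = $928.74; + 6 × $15.52 standing = $1,021.86
Difference = |$888.10 − $1,021.86| = $133.77 ≈ $134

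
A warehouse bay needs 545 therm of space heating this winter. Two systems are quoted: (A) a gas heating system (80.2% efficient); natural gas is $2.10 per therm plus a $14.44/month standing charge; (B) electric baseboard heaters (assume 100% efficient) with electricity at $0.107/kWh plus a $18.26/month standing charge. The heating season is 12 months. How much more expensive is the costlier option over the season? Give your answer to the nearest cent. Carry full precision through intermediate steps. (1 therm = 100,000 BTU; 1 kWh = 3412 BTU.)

$327.90

Heat load = 545 therm × 100,000 = 54,500,000 BTU
Gas: input = 54,500,000 / 0.802 = 67,955,112 BTU = 679.6 therm → 679.6 × $2.10 = $1,427.06; + 12 × $14.44 standing = $1,600.34
Electric: 54,500,000 BTU / 3412 = 15,970 kWh → × $0.107 = $1,709.11; + 12 × $18.26 standing = $1,928.23
Difference = |$1,600.34 − $1,928.23| = $327.90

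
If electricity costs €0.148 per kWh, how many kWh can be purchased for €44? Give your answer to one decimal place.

297.3 kWh

€44 / €0.148 per kWh = 297.3 kWh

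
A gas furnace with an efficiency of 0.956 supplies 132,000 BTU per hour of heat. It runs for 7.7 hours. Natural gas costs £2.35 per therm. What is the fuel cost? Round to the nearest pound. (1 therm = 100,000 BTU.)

£25

Heat delivered = 132,000 BTU/h × 7.7 h = 1,016,400 BTU
Gas input = 1,016,400 / 0.956 = 1,063,180 BTU
= 1,063,180 / 100,000 = 10.63 therm
Cost = 10.63 × £2.35/therm = £24.98 ≈ £25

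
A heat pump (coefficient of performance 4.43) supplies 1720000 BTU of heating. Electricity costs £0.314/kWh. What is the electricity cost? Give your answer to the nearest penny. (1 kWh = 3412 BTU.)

Heat delivered = 1,720,000 BTU / 3412 = 504.1 kWh
Electrical input = 504.1 kWh / 4.43 = 113.8 kWh
Cost = 113.8 × £0.314/kWh = £35.73

£35.73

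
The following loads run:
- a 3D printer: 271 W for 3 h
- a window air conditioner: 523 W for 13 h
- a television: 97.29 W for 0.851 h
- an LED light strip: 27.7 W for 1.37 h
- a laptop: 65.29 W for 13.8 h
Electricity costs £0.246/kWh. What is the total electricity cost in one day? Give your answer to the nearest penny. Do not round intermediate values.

£2.12

3D printer: 271 W × 3 h = 813 Wh = 0.813 kWh
window air conditioner: 523 W × 13 h = 6,799 Wh = 6.799 kWh
television: 97.29 W × 0.851 h = 83 Wh = 0.08279 kWh
LED light strip: 27.7 W × 1.37 h = 38 Wh = 0.03795 kWh
laptop: 65.29 W × 13.8 h = 901 Wh = 0.901 kWh
Total energy = 0.813 + 6.799 + 0.08279 + 0.03795 + 0.901 = 8.634 kWh
Cost = 8.634 kWh × £0.246 = £2.12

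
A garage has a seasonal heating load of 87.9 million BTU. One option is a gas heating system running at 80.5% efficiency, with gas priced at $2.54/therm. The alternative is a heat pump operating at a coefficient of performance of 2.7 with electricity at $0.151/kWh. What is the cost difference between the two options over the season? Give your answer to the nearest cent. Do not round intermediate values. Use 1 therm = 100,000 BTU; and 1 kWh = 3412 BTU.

$1332.73

Heat load = 87.9 × 10⁶ BTU = 87,900,000 BTU
Gas: input = 87,900,000 / 0.805 = 109,192,547 BTU = 1,092 therm → 1,092 × $2.54 = $2,773.49
Heat pump: 87,900,000 BTU / 3412 = 25,760 kWh heat; / 2.7 = 9,541 kWh in → × $0.151 = $1,440.76
Difference = |$2,773.49 − $1,440.76| = $1,332.73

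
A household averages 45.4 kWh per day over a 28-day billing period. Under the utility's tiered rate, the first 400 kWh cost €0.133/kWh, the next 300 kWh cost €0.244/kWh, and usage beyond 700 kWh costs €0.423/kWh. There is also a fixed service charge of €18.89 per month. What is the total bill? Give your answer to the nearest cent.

Usage = 45.4 kWh/day × 28 days = 1271.2 kWh
First 400 kWh × €0.133 = €53.20
Next 300 kWh × €0.244 = €73.20
Remaining 571.2 kWh × €0.423 = €241.62
Energy charge = €368.02; + service €18.89 = €386.91

€386.91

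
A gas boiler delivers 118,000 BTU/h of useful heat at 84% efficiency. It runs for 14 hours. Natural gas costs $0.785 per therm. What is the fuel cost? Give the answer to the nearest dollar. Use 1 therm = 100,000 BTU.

Heat delivered = 118,000 BTU/h × 14 h = 1,652,000 BTU
Gas input = 1,652,000 / 0.84 = 1,966,667 BTU
= 1,966,667 / 100,000 = 19.67 therm
Cost = 19.67 × $0.785/therm = $15.44 ≈ $15

$15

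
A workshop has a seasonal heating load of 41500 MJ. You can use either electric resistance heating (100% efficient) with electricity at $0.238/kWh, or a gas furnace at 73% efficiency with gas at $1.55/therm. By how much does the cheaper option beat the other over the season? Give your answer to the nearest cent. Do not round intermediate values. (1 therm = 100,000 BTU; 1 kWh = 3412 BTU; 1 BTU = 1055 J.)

$1908.64

Heat load = 41500 MJ = 41,500,000,000 J / 1055 = 39,336,493 BTU
Gas: input = 39,336,493 / 0.730 = 53,885,607 BTU = 538.9 therm → 538.9 × $1.55 = $835.23
Electric: 39,336,493 BTU / 3412 = 11,530 kWh → × $0.238 = $2,743.87
Difference = |$835.23 − $2,743.87| = $1,908.64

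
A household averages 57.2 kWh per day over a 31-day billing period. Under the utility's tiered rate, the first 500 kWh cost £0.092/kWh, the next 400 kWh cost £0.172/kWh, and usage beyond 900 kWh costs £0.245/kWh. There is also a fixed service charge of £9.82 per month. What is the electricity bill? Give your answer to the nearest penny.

Usage = 57.2 kWh/day × 31 days = 1773.2 kWh
First 500 kWh × £0.092 = £46.00
Next 400 kWh × £0.172 = £68.80
Remaining 873.2 kWh × £0.245 = £213.93
Energy charge = £328.73; + service £9.82 = £338.55

£338.55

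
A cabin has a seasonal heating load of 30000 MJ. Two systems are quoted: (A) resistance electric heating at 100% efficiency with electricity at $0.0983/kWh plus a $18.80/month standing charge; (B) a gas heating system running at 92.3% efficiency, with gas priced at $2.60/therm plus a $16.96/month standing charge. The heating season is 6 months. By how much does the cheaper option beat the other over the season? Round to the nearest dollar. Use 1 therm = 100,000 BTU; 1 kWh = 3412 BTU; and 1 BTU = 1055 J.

$29

Heat load = 30000 MJ = 30,000,000,000 J / 1055 = 28,436,019 BTU
Gas: input = 28,436,019 / 0.923 = 30,808,255 BTU = 308.1 therm → 308.1 × $2.60 = $801.01; + 6 × $16.96 standing = $902.77
Electric: 28,436,019 BTU / 3412 = 8,334 kWh → × $0.0983 = $819.24; + 6 × $18.80 standing = $932.04
Difference = |$902.77 − $932.04| = $29.27 ≈ $29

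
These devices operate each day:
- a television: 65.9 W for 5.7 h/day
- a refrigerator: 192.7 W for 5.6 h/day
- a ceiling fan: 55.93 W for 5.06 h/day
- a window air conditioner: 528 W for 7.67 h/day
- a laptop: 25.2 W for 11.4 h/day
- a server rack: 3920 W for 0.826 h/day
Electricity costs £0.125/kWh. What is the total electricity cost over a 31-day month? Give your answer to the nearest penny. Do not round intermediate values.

television: 65.9 W × 5.7 h × 31 d = 11,645 Wh = 11.64 kWh
refrigerator: 192.7 W × 5.6 h × 31 d = 33,453 Wh = 33.45 kWh
ceiling fan: 55.93 W × 5.06 h × 31 d = 8,773 Wh = 8.773 kWh
window air conditioner: 528 W × 7.67 h × 31 d = 125,543 Wh = 125.5 kWh
laptop: 25.2 W × 11.4 h × 31 d = 8,906 Wh = 8.906 kWh
server rack: 3920 W × 0.826 h × 31 d = 100,376 Wh = 100.4 kWh
Total energy = 11.64 + 33.45 + 8.773 + 125.5 + 8.906 + 100.4 = 288.7 kWh
Cost = 288.7 kWh × £0.125 = £36.09

£36.09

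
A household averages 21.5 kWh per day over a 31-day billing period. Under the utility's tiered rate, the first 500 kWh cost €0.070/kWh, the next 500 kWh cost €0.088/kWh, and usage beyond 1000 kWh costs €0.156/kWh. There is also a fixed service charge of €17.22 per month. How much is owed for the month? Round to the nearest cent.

€66.87

Usage = 21.5 kWh/day × 31 days = 666.5 kWh
First 500 kWh × €0.070 = €35.00
Next 166.5 kWh × €0.088 = €14.65
Remaining tier: 0 kWh (not reached)
Energy charge = €49.65; + service €17.22 = €66.87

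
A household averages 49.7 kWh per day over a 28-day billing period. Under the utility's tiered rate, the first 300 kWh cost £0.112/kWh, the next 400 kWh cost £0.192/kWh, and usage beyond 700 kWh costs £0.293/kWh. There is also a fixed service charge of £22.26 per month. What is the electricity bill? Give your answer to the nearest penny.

£335.30

Usage = 49.7 kWh/day × 28 days = 1391.6 kWh
First 300 kWh × £0.112 = £33.60
Next 400 kWh × £0.192 = £76.80
Remaining 691.6 kWh × £0.293 = £202.64
Energy charge = £313.04; + service £22.26 = £335.30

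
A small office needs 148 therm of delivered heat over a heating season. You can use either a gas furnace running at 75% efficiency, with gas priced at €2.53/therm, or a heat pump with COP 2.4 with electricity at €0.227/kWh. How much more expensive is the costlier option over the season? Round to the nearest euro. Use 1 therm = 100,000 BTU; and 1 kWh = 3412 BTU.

Heat load = 148 therm × 100,000 = 14,800,000 BTU
Gas: input = 14,800,000 / 0.75 = 19,733,333 BTU = 197.3 therm → 197.3 × €2.53 = €499.25
Heat pump: 14,800,000 BTU / 3412 = 4,338 kWh heat; / 2.4 = 1,807 kWh in → × €0.227 = €410.27
Difference = |€499.25 − €410.27| = €88.99 ≈ €89

€89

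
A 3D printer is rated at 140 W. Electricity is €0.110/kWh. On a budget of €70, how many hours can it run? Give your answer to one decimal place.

4545.5 h

Energy budget = €70 / €0.110 per kWh = 636.4 kWh = 636,364 Wh
Runtime = 636,364 Wh / 140 W = 4,545 h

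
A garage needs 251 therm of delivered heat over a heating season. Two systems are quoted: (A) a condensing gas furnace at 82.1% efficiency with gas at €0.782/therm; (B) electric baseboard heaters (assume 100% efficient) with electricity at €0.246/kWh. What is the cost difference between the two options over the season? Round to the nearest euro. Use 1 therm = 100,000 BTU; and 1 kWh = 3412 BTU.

Heat load = 251 therm × 100,000 = 25,100,000 BTU
Gas: input = 25,100,000 / 0.821 = 30,572,473 BTU = 305.7 therm → 305.7 × €0.782 = €239.08
Electric: 25,100,000 BTU / 3412 = 7,356 kWh → × €0.246 = €1,809.67
Difference = |€239.08 − €1,809.67| = €1,570.60 ≈ €1571

€1571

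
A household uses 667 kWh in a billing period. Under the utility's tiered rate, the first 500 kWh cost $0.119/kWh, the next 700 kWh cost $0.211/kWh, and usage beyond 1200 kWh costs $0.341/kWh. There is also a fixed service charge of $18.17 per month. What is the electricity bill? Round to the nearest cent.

First 500 kWh × $0.119 = $59.50
Next 167 kWh × $0.211 = $35.24
Remaining tier: 0 kWh (not reached)
Energy charge = $94.74; + service $18.17 = $112.91

$112.91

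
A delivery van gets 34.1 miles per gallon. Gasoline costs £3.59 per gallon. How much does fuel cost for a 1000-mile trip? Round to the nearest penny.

Fuel = 1000 mi / 34.1 mpg = 29.33 gal
Cost = 29.33 gal × £3.59/gal = £105.28

£105.28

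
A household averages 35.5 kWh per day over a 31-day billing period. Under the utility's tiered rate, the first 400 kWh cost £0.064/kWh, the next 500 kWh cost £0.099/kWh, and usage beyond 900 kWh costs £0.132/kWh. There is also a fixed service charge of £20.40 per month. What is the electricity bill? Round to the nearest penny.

Usage = 35.5 kWh/day × 31 days = 1100.5 kWh
First 400 kWh × £0.064 = £25.60
Next 500 kWh × £0.099 = £49.50
Remaining 200.5 kWh × £0.132 = £26.47
Energy charge = £101.57; + service £20.40 = £121.97

£121.97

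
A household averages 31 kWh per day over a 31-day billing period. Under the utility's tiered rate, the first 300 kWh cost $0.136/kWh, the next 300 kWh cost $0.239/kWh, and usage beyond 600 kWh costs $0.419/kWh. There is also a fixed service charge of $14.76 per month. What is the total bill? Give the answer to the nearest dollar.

Usage = 31 kWh/day × 31 days = 961 kWh
First 300 kWh × $0.136 = $40.80
Next 300 kWh × $0.239 = $71.70
Remaining 361 kWh × $0.419 = $151.26
Energy charge = $263.76; + service $14.76 = $278.52 ≈ $279

$279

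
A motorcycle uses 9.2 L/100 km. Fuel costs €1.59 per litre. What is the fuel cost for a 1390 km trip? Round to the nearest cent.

Fuel = 9.2 L/100 km × 1390 km / 100 = 127.9 L
Cost = 127.9 L × €1.59/L = €203.33

€203.33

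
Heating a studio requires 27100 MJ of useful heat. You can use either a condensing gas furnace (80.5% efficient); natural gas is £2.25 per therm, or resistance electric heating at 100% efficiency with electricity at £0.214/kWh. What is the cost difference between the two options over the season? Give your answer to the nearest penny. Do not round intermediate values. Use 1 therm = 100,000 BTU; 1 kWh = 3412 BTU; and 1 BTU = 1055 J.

Heat load = 27100 MJ = 27,100,000,000 J / 1055 = 25,687,204 BTU
Gas: input = 25,687,204 / 0.805 = 31,909,570 BTU = 319.1 therm → 319.1 × £2.25 = £717.97
Electric: 25,687,204 BTU / 3412 = 7,528 kWh → × £0.214 = £1,611.10
Difference = |£717.97 − £1,611.10| = £893.13

£893.13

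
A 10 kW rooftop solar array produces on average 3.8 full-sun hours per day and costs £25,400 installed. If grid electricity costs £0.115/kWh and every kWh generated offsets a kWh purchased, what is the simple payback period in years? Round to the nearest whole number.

Daily generation = 10 kW × 3.8 h = 38 kWh
Annual generation = 38 × 365 = 13870 kWh
Annual savings = 13870 × £0.115 = £1,595.05
Payback = £25,400 / £1,595.05 = 15.9 years

16 years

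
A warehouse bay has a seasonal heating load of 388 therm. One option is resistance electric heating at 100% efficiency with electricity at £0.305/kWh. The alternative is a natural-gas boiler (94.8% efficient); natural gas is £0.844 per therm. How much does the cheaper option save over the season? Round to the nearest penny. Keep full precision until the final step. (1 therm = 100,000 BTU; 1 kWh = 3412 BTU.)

Heat load = 388 therm × 100,000 = 38,800,000 BTU
Gas: input = 38,800,000 / 0.948 = 40,928,270 BTU = 409.3 therm → 409.3 × £0.844 = £345.43
Electric: 38,800,000 BTU / 3412 = 11,370 kWh → × £0.305 = £3,468.35
Difference = |£345.43 − £3,468.35| = £3,122.91

£3122.91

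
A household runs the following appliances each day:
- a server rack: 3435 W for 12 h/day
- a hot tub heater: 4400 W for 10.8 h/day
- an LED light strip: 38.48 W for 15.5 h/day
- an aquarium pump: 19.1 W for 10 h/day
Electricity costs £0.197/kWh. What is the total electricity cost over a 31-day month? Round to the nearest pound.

server rack: 3435 W × 12 h × 31 d = 1,277,820 Wh = 1,278 kWh
hot tub heater: 4400 W × 10.8 h × 31 d = 1,473,120 Wh = 1,473 kWh
LED light strip: 38.48 W × 15.5 h × 31 d = 18,490 Wh = 18.49 kWh
aquarium pump: 19.1 W × 10 h × 31 d = 5,921 Wh = 5.921 kWh
Total energy = 1,278 + 1,473 + 18.49 + 5.921 = 2,775 kWh
Cost = 2,775 kWh × £0.197 = £546.74 ≈ £547

£547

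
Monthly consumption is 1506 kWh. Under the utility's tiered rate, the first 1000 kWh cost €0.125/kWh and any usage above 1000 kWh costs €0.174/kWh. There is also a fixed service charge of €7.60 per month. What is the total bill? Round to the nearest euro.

First 1000 kWh × €0.125 = €125.00
Remaining 506 kWh × €0.174 = €88.04
Energy charge = €213.04; + service €7.60 = €220.64 ≈ €221

€221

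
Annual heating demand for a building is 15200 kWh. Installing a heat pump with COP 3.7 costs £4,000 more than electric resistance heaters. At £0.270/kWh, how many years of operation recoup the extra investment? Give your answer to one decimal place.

Resistance: 15200 kWh × £0.270 = £4,104.00/yr
Heat pump: 15200 / 3.7 = 4108 kWh in → × £0.270 = £1,109.19/yr
Annual savings = £2,994.81
Payback = £4,000 / £2,994.81 = 1.34 years

1.3 years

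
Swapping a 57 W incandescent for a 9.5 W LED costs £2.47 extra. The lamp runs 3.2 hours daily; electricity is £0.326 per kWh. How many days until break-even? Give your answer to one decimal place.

49.8 days

Power saved = 57 − 9.5 = 47.5 W
Daily energy saved = 47.5 W × 3.2 h = 152 Wh = 0.152 kWh
Daily savings = 0.152 × £0.326 = £0.0496
Payback = £2.47 / £0.0496 per day = 49.85 days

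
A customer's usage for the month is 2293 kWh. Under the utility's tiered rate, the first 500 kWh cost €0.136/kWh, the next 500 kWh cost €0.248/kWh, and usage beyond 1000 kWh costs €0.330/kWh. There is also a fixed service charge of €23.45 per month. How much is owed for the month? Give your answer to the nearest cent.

First 500 kWh × €0.136 = €68.00
Next 500 kWh × €0.248 = €124.00
Remaining 1293 kWh × €0.330 = €426.69
Energy charge = €618.69; + service €23.45 = €642.14

€642.14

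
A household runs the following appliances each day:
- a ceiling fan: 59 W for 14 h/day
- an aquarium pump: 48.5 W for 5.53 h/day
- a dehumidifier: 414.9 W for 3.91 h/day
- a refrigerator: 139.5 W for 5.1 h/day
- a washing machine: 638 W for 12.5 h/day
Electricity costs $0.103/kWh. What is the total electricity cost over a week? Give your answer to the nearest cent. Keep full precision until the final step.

ceiling fan: 59 W × 14 h × 7 d = 5,782 Wh = 5.782 kWh
aquarium pump: 48.5 W × 5.53 h × 7 d = 1,877 Wh = 1.877 kWh
dehumidifier: 414.9 W × 3.91 h × 7 d = 11,356 Wh = 11.36 kWh
refrigerator: 139.5 W × 5.1 h × 7 d = 4,980 Wh = 4.98 kWh
washing machine: 638 W × 12.5 h × 7 d = 55,825 Wh = 55.83 kWh
Total energy = 5.782 + 1.877 + 11.36 + 4.98 + 55.83 = 79.82 kWh
Cost = 79.82 kWh × $0.103 = $8.22

$8.22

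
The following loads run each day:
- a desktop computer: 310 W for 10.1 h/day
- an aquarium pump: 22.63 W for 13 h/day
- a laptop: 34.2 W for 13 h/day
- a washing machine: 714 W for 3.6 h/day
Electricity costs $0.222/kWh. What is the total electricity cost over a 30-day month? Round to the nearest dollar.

$43

desktop computer: 310 W × 10.1 h × 30 d = 93,930 Wh = 93.93 kWh
aquarium pump: 22.63 W × 13 h × 30 d = 8,826 Wh = 8.826 kWh
laptop: 34.2 W × 13 h × 30 d = 13,338 Wh = 13.34 kWh
washing machine: 714 W × 3.6 h × 30 d = 77,112 Wh = 77.11 kWh
Total energy = 93.93 + 8.826 + 13.34 + 77.11 = 193.2 kWh
Cost = 193.2 kWh × $0.222 = $42.89 ≈ $43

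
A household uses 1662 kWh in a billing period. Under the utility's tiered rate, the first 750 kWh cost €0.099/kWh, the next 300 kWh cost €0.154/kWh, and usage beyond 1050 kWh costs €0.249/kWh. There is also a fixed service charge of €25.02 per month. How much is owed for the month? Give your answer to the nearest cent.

€297.86

First 750 kWh × €0.099 = €74.25
Next 300 kWh × €0.154 = €46.20
Remaining 612 kWh × €0.249 = €152.39
Energy charge = €272.84; + service €25.02 = €297.86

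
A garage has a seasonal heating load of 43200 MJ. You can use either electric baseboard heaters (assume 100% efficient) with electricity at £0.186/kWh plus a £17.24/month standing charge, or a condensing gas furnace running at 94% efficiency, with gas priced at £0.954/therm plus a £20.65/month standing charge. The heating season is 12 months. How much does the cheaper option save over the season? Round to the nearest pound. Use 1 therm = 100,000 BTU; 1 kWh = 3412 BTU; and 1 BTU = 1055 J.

Heat load = 43200 MJ = 43,200,000,000 J / 1055 = 40,947,867 BTU
Gas: input = 40,947,867 / 0.94 = 43,561,561 BTU = 435.6 therm → 435.6 × £0.954 = £415.58; + 12 × £20.65 standing = £663.38
Electric: 40,947,867 BTU / 3412 = 12,000 kWh → × £0.186 = £2,232.21; + 12 × £17.24 standing = £2,439.09
Difference = |£663.38 − £2,439.09| = £1,775.71 ≈ £1776

£1776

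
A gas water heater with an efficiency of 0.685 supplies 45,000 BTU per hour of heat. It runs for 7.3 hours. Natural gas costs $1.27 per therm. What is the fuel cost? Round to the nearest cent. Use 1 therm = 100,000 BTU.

Heat delivered = 45,000 BTU/h × 7.3 h = 328,500 BTU
Gas input = 328,500 / 0.685 = 479,562 BTU
= 479,562 / 100,000 = 4.796 therm
Cost = 4.796 × $1.27/therm = $6.09

$6.09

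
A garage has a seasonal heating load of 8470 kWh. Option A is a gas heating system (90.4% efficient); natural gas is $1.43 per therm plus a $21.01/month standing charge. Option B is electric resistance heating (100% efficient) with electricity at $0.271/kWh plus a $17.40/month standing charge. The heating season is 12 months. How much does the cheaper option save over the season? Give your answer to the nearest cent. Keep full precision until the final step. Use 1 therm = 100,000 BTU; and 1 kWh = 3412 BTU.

Heat load = 8470 kWh × 3412 = 28,899,640 BTU
Gas: input = 28,899,640 / 0.904 = 31,968,628 BTU = 319.7 therm → 319.7 × $1.43 = $457.15; + 12 × $21.01 standing = $709.27
Electric: 28,899,640 BTU / 3412 = 8,470 kWh → × $0.271 = $2,295.37; + 12 × $17.40 standing = $2,504.17
Difference = |$709.27 − $2,504.17| = $1,794.90

$1794.90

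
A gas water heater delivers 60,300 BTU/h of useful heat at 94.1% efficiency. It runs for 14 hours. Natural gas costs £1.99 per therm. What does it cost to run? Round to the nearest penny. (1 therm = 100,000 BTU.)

Heat delivered = 60,300 BTU/h × 14 h = 844,200 BTU
Gas input = 844,200 / 0.941 = 897,131 BTU
= 897,131 / 100,000 = 8.971 therm
Cost = 8.971 × £1.99/therm = £17.85

£17.85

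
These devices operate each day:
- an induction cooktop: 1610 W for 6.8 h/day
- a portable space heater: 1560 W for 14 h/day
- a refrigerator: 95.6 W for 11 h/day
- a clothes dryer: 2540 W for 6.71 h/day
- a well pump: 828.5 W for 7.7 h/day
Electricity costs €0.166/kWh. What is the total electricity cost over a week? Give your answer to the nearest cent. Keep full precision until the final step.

induction cooktop: 1610 W × 6.8 h × 7 d = 76,636 Wh = 76.64 kWh
portable space heater: 1560 W × 14 h × 7 d = 152,880 Wh = 152.9 kWh
refrigerator: 95.6 W × 11 h × 7 d = 7,361 Wh = 7.361 kWh
clothes dryer: 2540 W × 6.71 h × 7 d = 119,304 Wh = 119.3 kWh
well pump: 828.5 W × 7.7 h × 7 d = 44,656 Wh = 44.66 kWh
Total energy = 76.64 + 152.9 + 7.361 + 119.3 + 44.66 = 400.8 kWh
Cost = 400.8 kWh × €0.166 = €66.54

€66.54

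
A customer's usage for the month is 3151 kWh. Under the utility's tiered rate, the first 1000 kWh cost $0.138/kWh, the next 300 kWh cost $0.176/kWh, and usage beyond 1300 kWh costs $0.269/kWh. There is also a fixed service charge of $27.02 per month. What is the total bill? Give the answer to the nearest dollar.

$716

First 1000 kWh × $0.138 = $138.00
Next 300 kWh × $0.176 = $52.80
Remaining 1851 kWh × $0.269 = $497.92
Energy charge = $688.72; + service $27.02 = $715.74 ≈ $716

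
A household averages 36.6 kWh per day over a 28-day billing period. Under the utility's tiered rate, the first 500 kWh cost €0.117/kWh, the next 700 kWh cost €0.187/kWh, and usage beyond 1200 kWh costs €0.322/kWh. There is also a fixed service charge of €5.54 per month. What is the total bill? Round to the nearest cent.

Usage = 36.6 kWh/day × 28 days = 1024.8 kWh
First 500 kWh × €0.117 = €58.50
Next 524.8 kWh × €0.187 = €98.14
Remaining tier: 0 kWh (not reached)
Energy charge = €156.64; + service €5.54 = €162.18

€162.18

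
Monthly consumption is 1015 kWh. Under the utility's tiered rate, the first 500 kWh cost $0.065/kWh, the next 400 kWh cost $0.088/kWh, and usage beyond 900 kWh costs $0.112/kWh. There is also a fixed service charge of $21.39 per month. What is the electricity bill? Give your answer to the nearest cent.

First 500 kWh × $0.065 = $32.50
Next 400 kWh × $0.088 = $35.20
Remaining 115 kWh × $0.112 = $12.88
Energy charge = $80.58; + service $21.39 = $101.97

$101.97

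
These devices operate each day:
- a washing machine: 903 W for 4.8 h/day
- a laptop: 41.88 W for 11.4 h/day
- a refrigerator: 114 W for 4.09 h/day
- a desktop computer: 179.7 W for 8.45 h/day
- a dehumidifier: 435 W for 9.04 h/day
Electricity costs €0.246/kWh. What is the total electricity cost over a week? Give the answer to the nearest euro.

washing machine: 903 W × 4.8 h × 7 d = 30,341 Wh = 30.34 kWh
laptop: 41.88 W × 11.4 h × 7 d = 3,342 Wh = 3.342 kWh
refrigerator: 114 W × 4.09 h × 7 d = 3,264 Wh = 3.264 kWh
desktop computer: 179.7 W × 8.45 h × 7 d = 10,629 Wh = 10.63 kWh
dehumidifier: 435 W × 9.04 h × 7 d = 27,527 Wh = 27.53 kWh
Total energy = 30.34 + 3.342 + 3.264 + 10.63 + 27.53 = 75.1 kWh
Cost = 75.1 kWh × €0.246 = €18.48 ≈ €18

€18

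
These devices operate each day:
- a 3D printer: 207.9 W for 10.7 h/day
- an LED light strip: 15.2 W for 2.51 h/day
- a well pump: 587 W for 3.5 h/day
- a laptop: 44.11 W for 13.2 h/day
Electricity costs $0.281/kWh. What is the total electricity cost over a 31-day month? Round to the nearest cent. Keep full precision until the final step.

$42.68

3D printer: 207.9 W × 10.7 h × 31 d = 68,960 Wh = 68.96 kWh
LED light strip: 15.2 W × 2.51 h × 31 d = 1,183 Wh = 1.183 kWh
well pump: 587 W × 3.5 h × 31 d = 63,690 Wh = 63.69 kWh
laptop: 44.11 W × 13.2 h × 31 d = 18,050 Wh = 18.05 kWh
Total energy = 68.96 + 1.183 + 63.69 + 18.05 = 151.9 kWh
Cost = 151.9 kWh × $0.281 = $42.68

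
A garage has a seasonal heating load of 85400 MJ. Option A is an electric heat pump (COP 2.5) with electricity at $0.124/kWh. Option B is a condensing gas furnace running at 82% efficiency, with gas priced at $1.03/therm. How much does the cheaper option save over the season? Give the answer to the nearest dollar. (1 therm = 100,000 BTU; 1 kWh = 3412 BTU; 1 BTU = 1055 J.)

Heat load = 85400 MJ = 85,400,000,000 J / 1055 = 80,947,867 BTU
Gas: input = 80,947,867 / 0.820 = 98,716,911 BTU = 987.2 therm → 987.2 × $1.03 = $1,016.78
Heat pump: 80,947,867 BTU / 3412 = 23,720 kWh heat; / 2.5 = 9,490 kWh in → × $0.124 = $1,176.73
Difference = |$1,016.78 − $1,176.73| = $159.95 ≈ $160

$160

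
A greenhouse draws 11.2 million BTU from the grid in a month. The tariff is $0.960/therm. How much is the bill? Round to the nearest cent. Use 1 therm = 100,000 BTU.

$107.52

11.2 million BTU × (10 therm/million BTU) = 112 therm
Cost = 112 therm × $0.960/therm = $107.52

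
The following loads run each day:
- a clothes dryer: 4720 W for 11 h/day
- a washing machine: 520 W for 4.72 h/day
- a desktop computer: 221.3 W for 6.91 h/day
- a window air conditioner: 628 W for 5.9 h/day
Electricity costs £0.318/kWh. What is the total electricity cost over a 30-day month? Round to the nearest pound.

clothes dryer: 4720 W × 11 h × 30 d = 1,557,600 Wh = 1,558 kWh
washing machine: 520 W × 4.72 h × 30 d = 73,632 Wh = 73.63 kWh
desktop computer: 221.3 W × 6.91 h × 30 d = 45,875 Wh = 45.88 kWh
window air conditioner: 628 W × 5.9 h × 30 d = 111,156 Wh = 111.2 kWh
Total energy = 1,558 + 73.63 + 45.88 + 111.2 = 1,788 kWh
Cost = 1,788 kWh × £0.318 = £568.67 ≈ £569

£569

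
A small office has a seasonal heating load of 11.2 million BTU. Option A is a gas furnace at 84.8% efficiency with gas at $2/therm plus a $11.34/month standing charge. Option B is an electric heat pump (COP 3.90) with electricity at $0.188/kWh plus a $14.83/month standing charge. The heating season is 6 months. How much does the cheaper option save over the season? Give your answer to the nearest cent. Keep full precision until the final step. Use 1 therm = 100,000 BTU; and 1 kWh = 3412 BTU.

Heat load = 11.2 × 10⁶ BTU = 11,200,000 BTU
Gas: input = 11,200,000 / 0.848 = 13,207,547 BTU = 132.1 therm → 132.1 × $2 = $264.15; + 6 × $11.34 standing = $332.19
Heat pump: 11,200,000 BTU / 3412 = 3,283 kWh heat; / 3.90 = 841.7 kWh in → × $0.188 = $158.23; + 6 × $14.83 standing = $247.21
Difference = |$332.19 − $247.21| = $84.98

$84.98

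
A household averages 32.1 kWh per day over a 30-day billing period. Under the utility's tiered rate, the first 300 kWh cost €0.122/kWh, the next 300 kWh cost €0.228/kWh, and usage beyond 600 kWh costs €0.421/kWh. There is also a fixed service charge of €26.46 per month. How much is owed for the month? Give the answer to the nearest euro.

€284

Usage = 32.1 kWh/day × 30 days = 963 kWh
First 300 kWh × €0.122 = €36.60
Next 300 kWh × €0.228 = €68.40
Remaining 363 kWh × €0.421 = €152.82
Energy charge = €257.82; + service €26.46 = €284.28 ≈ €284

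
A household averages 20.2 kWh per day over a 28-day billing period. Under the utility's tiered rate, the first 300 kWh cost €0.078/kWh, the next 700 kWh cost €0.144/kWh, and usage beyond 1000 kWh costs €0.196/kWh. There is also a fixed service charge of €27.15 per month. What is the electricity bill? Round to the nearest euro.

€89

Usage = 20.2 kWh/day × 28 days = 565.6 kWh
First 300 kWh × €0.078 = €23.40
Next 265.6 kWh × €0.144 = €38.25
Remaining tier: 0 kWh (not reached)
Energy charge = €61.65; + service €27.15 = €88.80 ≈ €89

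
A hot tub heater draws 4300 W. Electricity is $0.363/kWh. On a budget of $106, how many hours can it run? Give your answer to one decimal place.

67.9 h

Energy budget = $106 / $0.363 per kWh = 292 kWh = 292,011 Wh
Runtime = 292,011 Wh / 4300 W = 67.91 h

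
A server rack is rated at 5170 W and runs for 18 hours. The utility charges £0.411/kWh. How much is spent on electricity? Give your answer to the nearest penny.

Energy = 5170 W × 18 h = 93,060 Wh = 93.06 kWh
Cost = 93.06 kWh × £0.411/kWh = £38.25

£38.25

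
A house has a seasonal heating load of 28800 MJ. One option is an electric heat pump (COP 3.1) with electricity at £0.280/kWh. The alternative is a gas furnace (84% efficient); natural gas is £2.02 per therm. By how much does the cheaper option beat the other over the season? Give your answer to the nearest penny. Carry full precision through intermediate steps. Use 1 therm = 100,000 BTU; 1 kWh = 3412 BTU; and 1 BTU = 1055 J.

Heat load = 28800 MJ = 28,800,000,000 J / 1055 = 27,298,578 BTU
Gas: input = 27,298,578 / 0.84 = 32,498,307 BTU = 325 therm → 325 × £2.02 = £656.47
Heat pump: 27,298,578 BTU / 3412 = 8,001 kWh heat; / 3.1 = 2,581 kWh in → × £0.280 = £722.65
Difference = |£656.47 − £722.65| = £66.18

£66.18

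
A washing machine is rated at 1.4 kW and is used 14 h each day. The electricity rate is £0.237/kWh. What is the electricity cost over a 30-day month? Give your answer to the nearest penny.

Energy = 1400 W × 14 h/day × 30 days = 588,000 Wh = 588 kWh
Cost = 588 kWh × £0.237/kWh = £139.36

£139.36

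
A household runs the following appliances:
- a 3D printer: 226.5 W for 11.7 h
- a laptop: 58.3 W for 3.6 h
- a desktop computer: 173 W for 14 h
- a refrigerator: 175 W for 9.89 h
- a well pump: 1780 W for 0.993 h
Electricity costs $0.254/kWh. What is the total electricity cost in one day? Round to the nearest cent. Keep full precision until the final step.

3D printer: 226.5 W × 11.7 h = 2,650 Wh = 2.65 kWh
laptop: 58.3 W × 3.6 h = 210 Wh = 0.2099 kWh
desktop computer: 173 W × 14 h = 2,422 Wh = 2.422 kWh
refrigerator: 175 W × 9.89 h = 1,731 Wh = 1.731 kWh
well pump: 1780 W × 0.993 h = 1,768 Wh = 1.768 kWh
Total energy = 2.65 + 0.2099 + 2.422 + 1.731 + 1.768 = 8.78 kWh
Cost = 8.78 kWh × $0.254 = $2.23

$2.23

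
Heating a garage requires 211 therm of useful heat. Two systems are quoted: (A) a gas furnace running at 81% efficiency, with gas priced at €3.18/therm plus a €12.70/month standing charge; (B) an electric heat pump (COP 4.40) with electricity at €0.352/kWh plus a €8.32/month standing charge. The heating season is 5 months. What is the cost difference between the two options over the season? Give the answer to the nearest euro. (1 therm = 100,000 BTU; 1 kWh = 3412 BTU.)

Heat load = 211 therm × 100,000 = 21,100,000 BTU
Gas: input = 21,100,000 / 0.81 = 26,049,383 BTU = 260.5 therm → 260.5 × €3.18 = €828.37; + 5 × €12.70 standing = €891.87
Heat pump: 21,100,000 BTU / 3412 = 6,184 kWh heat; / 4.40 = 1,405 kWh in → × €0.352 = €494.72; + 5 × €8.32 standing = €536.32
Difference = |€891.87 − €536.32| = €355.55 ≈ €356

€356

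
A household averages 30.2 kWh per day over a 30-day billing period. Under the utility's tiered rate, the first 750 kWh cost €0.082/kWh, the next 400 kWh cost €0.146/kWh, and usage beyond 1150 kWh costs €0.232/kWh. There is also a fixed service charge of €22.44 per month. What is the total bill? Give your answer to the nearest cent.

€106.72

Usage = 30.2 kWh/day × 30 days = 906 kWh
First 750 kWh × €0.082 = €61.50
Next 156 kWh × €0.146 = €22.78
Remaining tier: 0 kWh (not reached)
Energy charge = €84.28; + service €22.44 = €106.72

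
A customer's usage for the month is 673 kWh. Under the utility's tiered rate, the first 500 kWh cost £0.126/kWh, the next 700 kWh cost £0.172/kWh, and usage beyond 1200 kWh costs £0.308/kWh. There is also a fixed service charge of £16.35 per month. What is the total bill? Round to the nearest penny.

£109.11

First 500 kWh × £0.126 = £63.00
Next 173 kWh × £0.172 = £29.76
Remaining tier: 0 kWh (not reached)
Energy charge = £92.76; + service £16.35 = £109.11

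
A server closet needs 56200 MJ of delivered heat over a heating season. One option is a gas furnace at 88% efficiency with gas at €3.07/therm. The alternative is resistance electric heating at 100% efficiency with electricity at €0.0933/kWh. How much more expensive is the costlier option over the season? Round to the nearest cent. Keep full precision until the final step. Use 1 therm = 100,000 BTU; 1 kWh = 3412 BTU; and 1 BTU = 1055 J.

€401.75

Heat load = 56200 MJ = 56,200,000,000 J / 1055 = 53,270,142 BTU
Gas: input = 53,270,142 / 0.88 = 60,534,252 BTU = 605.3 therm → 605.3 × €3.07 = €1,858.40
Electric: 53,270,142 BTU / 3412 = 15,610 kWh → × €0.0933 = €1,456.65
Difference = |€1,858.40 − €1,456.65| = €401.75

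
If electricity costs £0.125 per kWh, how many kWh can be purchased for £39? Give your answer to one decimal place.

312.0 kWh

£39 / £0.125 per kWh = 312 kWh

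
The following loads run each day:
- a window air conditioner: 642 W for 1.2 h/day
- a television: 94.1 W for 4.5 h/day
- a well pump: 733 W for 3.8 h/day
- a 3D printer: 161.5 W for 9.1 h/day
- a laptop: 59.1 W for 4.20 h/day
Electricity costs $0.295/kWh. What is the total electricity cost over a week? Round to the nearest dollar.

window air conditioner: 642 W × 1.2 h × 7 d = 5,393 Wh = 5.393 kWh
television: 94.1 W × 4.5 h × 7 d = 2,964 Wh = 2.964 kWh
well pump: 733 W × 3.8 h × 7 d = 19,498 Wh = 19.5 kWh
3D printer: 161.5 W × 9.1 h × 7 d = 10,288 Wh = 10.29 kWh
laptop: 59.1 W × 4.20 h × 7 d = 1,738 Wh = 1.738 kWh
Total energy = 5.393 + 2.964 + 19.5 + 10.29 + 1.738 = 39.88 kWh
Cost = 39.88 kWh × $0.295 = $11.76 ≈ $12

$12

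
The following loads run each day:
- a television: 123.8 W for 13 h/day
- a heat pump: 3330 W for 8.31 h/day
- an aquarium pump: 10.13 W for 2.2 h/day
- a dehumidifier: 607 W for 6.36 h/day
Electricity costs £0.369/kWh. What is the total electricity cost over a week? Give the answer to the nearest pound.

£86

television: 123.8 W × 13 h × 7 d = 11,266 Wh = 11.27 kWh
heat pump: 3330 W × 8.31 h × 7 d = 193,706 Wh = 193.7 kWh
aquarium pump: 10.13 W × 2.2 h × 7 d = 156 Wh = 0.156 kWh
dehumidifier: 607 W × 6.36 h × 7 d = 27,024 Wh = 27.02 kWh
Total energy = 11.27 + 193.7 + 0.156 + 27.02 = 232.2 kWh
Cost = 232.2 kWh × £0.369 = £85.66 ≈ £86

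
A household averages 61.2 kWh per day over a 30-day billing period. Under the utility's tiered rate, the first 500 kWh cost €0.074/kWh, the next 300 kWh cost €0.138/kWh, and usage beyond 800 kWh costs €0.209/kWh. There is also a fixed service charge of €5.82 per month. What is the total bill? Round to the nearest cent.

€300.74

Usage = 61.2 kWh/day × 30 days = 1836 kWh
First 500 kWh × €0.074 = €37.00
Next 300 kWh × €0.138 = €41.40
Remaining 1036 kWh × €0.209 = €216.52
Energy charge = €294.92; + service €5.82 = €300.74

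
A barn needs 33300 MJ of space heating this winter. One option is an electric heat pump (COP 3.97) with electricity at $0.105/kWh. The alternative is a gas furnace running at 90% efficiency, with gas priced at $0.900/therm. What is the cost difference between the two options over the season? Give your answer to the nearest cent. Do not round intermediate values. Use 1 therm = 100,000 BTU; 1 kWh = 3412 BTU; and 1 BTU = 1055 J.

Heat load = 33300 MJ = 33,300,000,000 J / 1055 = 31,563,981 BTU
Gas: input = 31,563,981 / 0.90 = 35,071,090 BTU = 350.7 therm → 350.7 × $0.900 = $315.64
Heat pump: 31,563,981 BTU / 3412 = 9,251 kWh heat; / 3.97 = 2,330 kWh in → × $0.105 = $244.67
Difference = |$315.64 − $244.67| = $70.97

$70.97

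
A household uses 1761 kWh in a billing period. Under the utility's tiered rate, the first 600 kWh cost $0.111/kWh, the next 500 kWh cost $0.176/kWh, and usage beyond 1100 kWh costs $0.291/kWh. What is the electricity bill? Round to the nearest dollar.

First 600 kWh × $0.111 = $66.60
Next 500 kWh × $0.176 = $88.00
Remaining 661 kWh × $0.291 = $192.35
Total = $346.95 ≈ $347

$347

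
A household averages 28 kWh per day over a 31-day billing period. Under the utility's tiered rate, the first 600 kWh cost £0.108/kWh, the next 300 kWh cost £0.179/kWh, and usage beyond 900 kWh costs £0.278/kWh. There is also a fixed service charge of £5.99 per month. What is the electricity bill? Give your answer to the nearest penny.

Usage = 28 kWh/day × 31 days = 868 kWh
First 600 kWh × £0.108 = £64.80
Next 268 kWh × £0.179 = £47.97
Remaining tier: 0 kWh (not reached)
Energy charge = £112.77; + service £5.99 = £118.76

£118.76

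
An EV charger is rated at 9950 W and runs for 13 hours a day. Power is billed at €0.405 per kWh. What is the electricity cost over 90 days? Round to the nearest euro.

Energy = 9950 W × 13 h/day × 90 days = 11,641,500 Wh = 11,640 kWh
Cost = 11,640 kWh × €0.405/kWh = €4,714.81 ≈ €4715

€4715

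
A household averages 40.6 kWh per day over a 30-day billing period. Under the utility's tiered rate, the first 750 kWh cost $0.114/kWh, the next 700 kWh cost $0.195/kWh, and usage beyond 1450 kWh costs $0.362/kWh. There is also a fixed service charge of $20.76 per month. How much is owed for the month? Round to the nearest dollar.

$198

Usage = 40.6 kWh/day × 30 days = 1218 kWh
First 750 kWh × $0.114 = $85.50
Next 468 kWh × $0.195 = $91.26
Remaining tier: 0 kWh (not reached)
Energy charge = $176.76; + service $20.76 = $197.52 ≈ $198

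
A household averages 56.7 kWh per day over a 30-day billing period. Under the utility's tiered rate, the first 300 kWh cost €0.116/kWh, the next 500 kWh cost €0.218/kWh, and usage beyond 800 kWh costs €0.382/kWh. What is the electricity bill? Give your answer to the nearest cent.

€487.98

Usage = 56.7 kWh/day × 30 days = 1701 kWh
First 300 kWh × €0.116 = €34.80
Next 500 kWh × €0.218 = €109.00
Remaining 901 kWh × €0.382 = €344.18
Total = €487.98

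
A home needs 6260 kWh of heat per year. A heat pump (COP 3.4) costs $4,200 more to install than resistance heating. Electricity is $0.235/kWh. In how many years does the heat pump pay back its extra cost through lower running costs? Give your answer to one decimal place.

4.0 years

Resistance: 6260 kWh × $0.235 = $1,471.10/yr
Heat pump: 6260 / 3.4 = 1841 kWh in → × $0.235 = $432.68/yr
Annual savings = $1,038.42
Payback = $4,200 / $1,038.42 = 4.04 years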